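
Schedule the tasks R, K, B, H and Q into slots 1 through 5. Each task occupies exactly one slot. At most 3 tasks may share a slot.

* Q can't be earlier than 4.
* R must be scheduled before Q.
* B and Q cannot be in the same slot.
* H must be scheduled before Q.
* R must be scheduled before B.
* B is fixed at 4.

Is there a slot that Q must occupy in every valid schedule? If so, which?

5

Q's window is 4–5.
B is fixed at 4, and Q can't share a slot with B.
So Q must be 5.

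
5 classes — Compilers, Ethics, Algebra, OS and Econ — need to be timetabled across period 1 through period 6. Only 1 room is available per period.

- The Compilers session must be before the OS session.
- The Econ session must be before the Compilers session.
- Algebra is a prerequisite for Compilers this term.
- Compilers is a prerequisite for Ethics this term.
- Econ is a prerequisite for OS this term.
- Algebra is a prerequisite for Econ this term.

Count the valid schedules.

12

Splitting on Compilers: it can be period 3 (6), period 4 (6). Listing each branch's schedules as (Ethics, Algebra, OS, Econ) by period number:
Compilers=period 3: (4,1,5,2) (4,1,6,2) (5,1,4,2) (5,1,6,2) (6,1,4,2) (6,1,5,2) — 6.
Compilers=period 4: (5,1,6,2) (5,1,6,3) (5,2,6,3) (6,1,5,2) (6,1,5,3) (6,2,5,3) — 6.
Summing: 6 + 6 = 12.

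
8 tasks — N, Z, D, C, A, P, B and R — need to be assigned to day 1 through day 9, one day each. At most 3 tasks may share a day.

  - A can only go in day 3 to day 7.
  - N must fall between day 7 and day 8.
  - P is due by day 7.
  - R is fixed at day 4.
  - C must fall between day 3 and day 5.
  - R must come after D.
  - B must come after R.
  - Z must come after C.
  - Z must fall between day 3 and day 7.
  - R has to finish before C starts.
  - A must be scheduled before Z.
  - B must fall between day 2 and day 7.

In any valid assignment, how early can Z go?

Z is available from day 3; precedence pushes Z to at least day 6; Z's own window allows nothing later than day 7.
Z at day 6 is achievable: B -> day 5, P -> day 1, C -> day 5, A -> day 3, Z -> day 6, N -> day 7, D -> day 1, R -> day 4.

day 6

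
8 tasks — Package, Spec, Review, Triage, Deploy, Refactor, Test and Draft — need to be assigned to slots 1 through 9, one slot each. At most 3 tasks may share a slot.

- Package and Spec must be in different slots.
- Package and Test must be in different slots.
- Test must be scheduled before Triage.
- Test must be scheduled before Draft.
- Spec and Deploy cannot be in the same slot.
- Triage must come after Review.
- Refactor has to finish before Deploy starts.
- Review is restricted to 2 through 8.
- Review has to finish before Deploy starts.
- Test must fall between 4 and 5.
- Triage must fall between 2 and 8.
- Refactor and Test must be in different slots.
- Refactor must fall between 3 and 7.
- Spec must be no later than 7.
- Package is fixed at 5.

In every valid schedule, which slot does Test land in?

4

Test's window is 4–5.
Package is fixed at 5, and Test can't share a slot with Package.
So Test must be 4.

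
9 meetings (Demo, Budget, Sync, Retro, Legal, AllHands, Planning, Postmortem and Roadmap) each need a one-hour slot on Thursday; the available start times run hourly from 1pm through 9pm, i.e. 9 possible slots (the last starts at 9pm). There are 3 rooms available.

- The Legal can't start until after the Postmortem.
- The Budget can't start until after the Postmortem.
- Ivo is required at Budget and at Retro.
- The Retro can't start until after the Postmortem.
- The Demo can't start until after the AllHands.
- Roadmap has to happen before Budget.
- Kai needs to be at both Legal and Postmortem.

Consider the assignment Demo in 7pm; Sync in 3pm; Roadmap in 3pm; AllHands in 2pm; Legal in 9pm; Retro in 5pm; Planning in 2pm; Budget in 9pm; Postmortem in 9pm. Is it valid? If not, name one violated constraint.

Kai needs to be at both Legal and Postmortem — violated.
There are 3 rooms available — holds.
The Budget can't start until after the Postmortem — violated.
The Retro can't start until after the Postmortem — violated.
Ivo is required at Budget and at Retro — holds.
The Demo can't start until after the AllHands — holds.
Roadmap has to happen before Budget — holds.
The Legal can't start until after the Postmortem — violated.

Invalid. Kai needs to be at both Legal and Postmortem.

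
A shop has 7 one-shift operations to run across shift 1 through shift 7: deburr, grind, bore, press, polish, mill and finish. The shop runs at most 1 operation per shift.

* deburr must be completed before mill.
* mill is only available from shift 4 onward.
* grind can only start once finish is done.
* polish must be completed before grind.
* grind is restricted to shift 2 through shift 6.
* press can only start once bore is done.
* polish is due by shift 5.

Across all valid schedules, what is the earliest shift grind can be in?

Grind is available from shift 2; grind's own window allows nothing later than shift 6.
grind at shift 3 is achievable: bore=shift 6, deburr=shift 4, grind=shift 3, mill=shift 5, press=shift 7, polish=shift 1, finish=shift 2.
Nothing earlier works — the capacity limit rule out every shift before shift 3.

shift 3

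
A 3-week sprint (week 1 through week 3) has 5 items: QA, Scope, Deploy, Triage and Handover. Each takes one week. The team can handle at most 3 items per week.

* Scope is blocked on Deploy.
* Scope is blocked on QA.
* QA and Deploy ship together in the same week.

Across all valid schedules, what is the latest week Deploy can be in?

week 2

Downstream work caps Deploy at week 2.
Deploy at week 2 is achievable: Scope in week 3, QA in week 2, Deploy in week 2, Triage in week 1, Handover in week 1.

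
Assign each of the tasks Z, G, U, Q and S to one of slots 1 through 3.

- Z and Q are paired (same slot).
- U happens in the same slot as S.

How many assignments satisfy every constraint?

Splitting on Z: it can be 1 (9), 2 (9), 3 (9). Listing each branch's schedules as (G, U, Q, S):
Z=1: (1,1,1,1) (1,2,1,2) (1,3,1,3) (2,1,1,1) (2,2,1,2) (2,3,1,3) (3,1,1,1) (3,2,1,2) (3,3,1,3) — 9.
Z=2: (1,1,2,1) (1,2,2,2) (1,3,2,3) (2,1,2,1) (2,2,2,2) (2,3,2,3) (3,1,2,1) (3,2,2,2) (3,3,2,3) — 9.
Z=3: (1,1,3,1) (1,2,3,2) (1,3,3,3) (2,1,3,1) (2,2,3,2) (2,3,3,3) (3,1,3,1) (3,2,3,2) (3,3,3,3) — 9.
Summing: 9 + 9 + 9 = 27.

27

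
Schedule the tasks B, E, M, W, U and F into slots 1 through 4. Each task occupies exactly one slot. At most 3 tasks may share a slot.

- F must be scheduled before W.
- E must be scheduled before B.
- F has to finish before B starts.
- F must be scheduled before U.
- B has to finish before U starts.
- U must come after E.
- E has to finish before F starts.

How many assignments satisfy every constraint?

8

Splitting on M: it can be 1 (2), 2 (2), 3 (2), 4 (2). Listing each branch's schedules as (B, E, W, U, F):
M=1: (3,1,3,4,2) (3,1,4,4,2) — 2.
M=2: (3,1,3,4,2) (3,1,4,4,2) — 2.
M=3: (3,1,3,4,2) (3,1,4,4,2) — 2.
M=4: (3,1,3,4,2) (3,1,4,4,2) — 2.
Summing: 2 + 2 + 2 + 2 = 8.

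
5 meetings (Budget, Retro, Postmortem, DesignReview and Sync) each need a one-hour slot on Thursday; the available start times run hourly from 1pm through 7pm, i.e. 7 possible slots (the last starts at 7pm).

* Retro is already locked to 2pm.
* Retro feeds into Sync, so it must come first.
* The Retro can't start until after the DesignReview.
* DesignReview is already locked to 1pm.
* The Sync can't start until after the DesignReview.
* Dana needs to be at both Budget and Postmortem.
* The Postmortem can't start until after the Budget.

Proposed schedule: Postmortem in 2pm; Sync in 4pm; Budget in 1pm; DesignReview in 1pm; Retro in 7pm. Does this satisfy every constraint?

Invalid. Retro is already locked to 2pm.

Dana needs to be at both Budget and Postmortem — holds.
Retro is already locked to 2pm — violated.
DesignReview is already locked to 1pm — holds.
The Sync can't start until after the DesignReview — holds.
The Postmortem can't start until after the Budget — holds.
Retro feeds into Sync, so it must come first — violated.
The Retro can't start until after the DesignReview — holds.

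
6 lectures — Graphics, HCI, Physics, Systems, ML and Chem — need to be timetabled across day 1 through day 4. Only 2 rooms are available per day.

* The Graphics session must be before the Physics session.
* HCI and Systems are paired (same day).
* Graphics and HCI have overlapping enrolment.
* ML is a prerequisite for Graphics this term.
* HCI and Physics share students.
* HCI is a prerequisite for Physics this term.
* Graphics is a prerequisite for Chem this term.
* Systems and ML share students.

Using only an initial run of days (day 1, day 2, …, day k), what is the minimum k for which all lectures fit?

4

The precedence chain requires at least 3 distinct days.
With at most 2 per day and 6 lectures, at least 3 days are needed.
Could 3 days be enough, i.e. nothing placed later than day 3? No: Chem must come after Graphics (at day 1 or later) → {day 2, day 3}; Graphics must come before Chem (at day 3 or earlier) → {day 1, day 2}; Graphics must come after ML (at day 1 or later) → {day 2}; ML must come before Graphics (at day 2 or earlier) → {day 1}; Physics must come after HCI (at day 1 or later) → {day 2, day 3}; HCI must come before Physics (at day 3 or earlier) → {day 1, day 2}; Systems must be in the same day as HCI (in {day 1, day 2}) → {day 1, day 2}; Systems can't share with ML (day 1) → {day 2}; HCI can't share with Graphics (day 2) → {day 1}; HCI must be in the same day as Systems (in {day 2}) → nothing is left.
So 3 days is not enough.
4 works (last occupied day: day 4): for example HCI=day 3; Graphics=day 2; ML=day 1; Physics=day 4; Systems=day 3; Chem=day 4.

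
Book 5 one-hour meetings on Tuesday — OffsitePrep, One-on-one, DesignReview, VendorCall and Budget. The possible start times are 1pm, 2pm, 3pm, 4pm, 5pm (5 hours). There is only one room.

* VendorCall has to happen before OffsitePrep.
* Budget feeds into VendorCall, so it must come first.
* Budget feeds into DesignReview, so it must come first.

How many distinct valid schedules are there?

Splitting on OffsitePrep: it can be 3pm (2), 4pm (5), 5pm (8). Listing each branch's schedules as (One-on-one, DesignReview, VendorCall, Budget):
OffsitePrep=3pm: (4pm,5pm,2pm,1pm) (5pm,4pm,2pm,1pm) — 2.
OffsitePrep=4pm: (1pm,5pm,3pm,2pm) (2pm,5pm,3pm,1pm) (3pm,5pm,2pm,1pm) (5pm,2pm,3pm,1pm) (5pm,3pm,2pm,1pm) — 5.
OffsitePrep=5pm: (1pm,3pm,4pm,2pm) (1pm,4pm,3pm,2pm) (2pm,3pm,4pm,1pm) (2pm,4pm,3pm,1pm) (3pm,2pm,4pm,1pm) (3pm,4pm,2pm,1pm) (4pm,2pm,3pm,1pm) (4pm,3pm,2pm,1pm) — 8.
Summing: 2 + 5 + 8 = 15.

15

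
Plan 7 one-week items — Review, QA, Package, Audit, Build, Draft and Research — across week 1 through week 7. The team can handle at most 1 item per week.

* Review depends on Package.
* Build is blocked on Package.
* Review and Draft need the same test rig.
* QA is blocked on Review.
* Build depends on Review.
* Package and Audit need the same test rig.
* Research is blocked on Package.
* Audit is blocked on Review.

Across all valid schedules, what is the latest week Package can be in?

Downstream work caps Package at week 5.
Package at week 2 is achievable: QA in week 5; Draft in week 1; Build in week 4; Review in week 3; Package in week 2; Audit in week 6; Research in week 7.
Nothing later works — the conflict and capacity constraints rule out every week after week 2.

week 2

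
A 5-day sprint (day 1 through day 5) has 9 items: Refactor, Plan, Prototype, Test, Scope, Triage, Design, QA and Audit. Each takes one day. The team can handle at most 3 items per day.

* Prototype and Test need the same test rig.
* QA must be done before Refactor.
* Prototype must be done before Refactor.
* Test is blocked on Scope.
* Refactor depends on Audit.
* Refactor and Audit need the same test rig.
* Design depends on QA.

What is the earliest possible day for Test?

day 2

Precedence pushes Test to at least day 2.
Test at day 2 is achievable: Design=day 2, Prototype=day 1, Test=day 2, Triage=day 3, QA=day 1, Plan=day 3, Scope=day 1, Refactor=day 3, Audit=day 2.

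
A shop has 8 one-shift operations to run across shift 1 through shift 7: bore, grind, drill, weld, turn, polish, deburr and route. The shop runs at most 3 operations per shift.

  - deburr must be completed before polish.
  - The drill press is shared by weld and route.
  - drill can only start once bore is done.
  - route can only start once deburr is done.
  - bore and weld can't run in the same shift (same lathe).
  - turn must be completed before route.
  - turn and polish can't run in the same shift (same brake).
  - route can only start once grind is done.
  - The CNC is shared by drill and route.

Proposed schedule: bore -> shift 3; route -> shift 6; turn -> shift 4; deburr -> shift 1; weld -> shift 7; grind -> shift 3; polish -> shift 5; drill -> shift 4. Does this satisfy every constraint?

The CNC is shared by drill and route — holds.
bore and weld can't run in the same shift (same lathe) — holds.
turn and polish can't run in the same shift (same brake) — holds.
route can only start once grind is done — holds.
route can only start once deburr is done — holds.
deburr must be completed before polish — holds.
The drill press is shared by weld and route — holds.
drill can only start once bore is done — holds.
turn must be completed before route — holds.
The shop runs at most 3 operations per shift — holds.

Yes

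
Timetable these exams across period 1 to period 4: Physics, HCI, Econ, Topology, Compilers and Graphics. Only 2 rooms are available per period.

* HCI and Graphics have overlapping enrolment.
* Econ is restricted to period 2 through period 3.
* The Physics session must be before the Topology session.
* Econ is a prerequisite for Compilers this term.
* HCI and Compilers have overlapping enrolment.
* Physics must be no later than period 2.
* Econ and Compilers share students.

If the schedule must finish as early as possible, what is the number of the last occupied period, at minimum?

period 3

The precedence chain requires at least 2 distinct periods.
With at most 2 per period and 6 exams, at least 3 periods are needed.
Propagating the time windows through the other constraints, Compilers can't land before period 3, so the schedule must run through at least period 3.
3 works (last occupied period: period 3): for example Graphics -> period 3, Physics -> period 1, Topology -> period 2, Econ -> period 2, Compilers -> period 3, HCI -> period 1.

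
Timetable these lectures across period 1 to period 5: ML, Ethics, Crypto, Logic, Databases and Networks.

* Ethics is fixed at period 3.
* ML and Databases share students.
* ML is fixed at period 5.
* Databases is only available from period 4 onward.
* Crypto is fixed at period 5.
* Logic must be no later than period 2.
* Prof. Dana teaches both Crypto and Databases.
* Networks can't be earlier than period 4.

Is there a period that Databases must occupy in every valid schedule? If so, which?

period 4

Databases's window is period 4–period 5.
ML is fixed at period 5, and Databases can't share a period with ML.
So Databases must be period 4.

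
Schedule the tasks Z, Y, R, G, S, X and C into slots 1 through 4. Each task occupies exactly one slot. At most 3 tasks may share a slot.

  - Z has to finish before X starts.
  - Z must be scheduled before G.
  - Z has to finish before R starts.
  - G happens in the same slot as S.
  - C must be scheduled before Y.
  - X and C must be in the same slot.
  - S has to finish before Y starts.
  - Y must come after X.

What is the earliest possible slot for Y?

4

Precedence pushes Y to at least 3.
Y at 4 is achievable: X in 2, Y in 4, S in 3, R in 2, G in 3, C in 2, Z in 1.
Nothing earlier works — the capacity limit rule out every slot before 4.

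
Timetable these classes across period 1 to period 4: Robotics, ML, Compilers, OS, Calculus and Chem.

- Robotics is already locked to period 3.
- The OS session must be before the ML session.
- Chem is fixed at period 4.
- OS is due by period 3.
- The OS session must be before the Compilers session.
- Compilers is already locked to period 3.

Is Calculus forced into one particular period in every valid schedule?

No

Calculus can be period 1 (e.g. OS=period 1, ML=period 2, Compilers=period 3, Calculus=period 1, Chem=period 4, Robotics=period 3) or period 2 (e.g. Robotics -> period 3, Calculus -> period 2, ML -> period 2, Compilers -> period 3, OS -> period 1, Chem -> period 4).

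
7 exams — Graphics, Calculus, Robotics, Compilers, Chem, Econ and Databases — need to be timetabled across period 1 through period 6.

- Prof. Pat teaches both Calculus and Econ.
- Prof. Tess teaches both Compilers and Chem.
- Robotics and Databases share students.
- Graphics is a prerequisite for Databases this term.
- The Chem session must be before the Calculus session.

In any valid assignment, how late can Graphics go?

Downstream work caps Graphics at period 5.
Graphics at period 5 is achievable: Robotics in period 1, Compilers in period 2, Econ in period 1, Graphics in period 5, Databases in period 6, Calculus in period 2, Chem in period 1.

period 5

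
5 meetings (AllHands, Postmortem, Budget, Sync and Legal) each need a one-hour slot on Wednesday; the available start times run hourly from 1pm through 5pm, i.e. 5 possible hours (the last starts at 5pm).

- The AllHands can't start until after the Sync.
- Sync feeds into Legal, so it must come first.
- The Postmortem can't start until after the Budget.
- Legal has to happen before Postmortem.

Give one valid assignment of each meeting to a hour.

Legal=2pm; Budget=1pm; Sync=1pm; Postmortem=3pm; AllHands=2pm

Checking: Sync(1pm) before AllHands(2pm); Legal(2pm) before Postmortem(3pm); Budget(1pm) before Postmortem(3pm); Sync(1pm) before Legal(2pm).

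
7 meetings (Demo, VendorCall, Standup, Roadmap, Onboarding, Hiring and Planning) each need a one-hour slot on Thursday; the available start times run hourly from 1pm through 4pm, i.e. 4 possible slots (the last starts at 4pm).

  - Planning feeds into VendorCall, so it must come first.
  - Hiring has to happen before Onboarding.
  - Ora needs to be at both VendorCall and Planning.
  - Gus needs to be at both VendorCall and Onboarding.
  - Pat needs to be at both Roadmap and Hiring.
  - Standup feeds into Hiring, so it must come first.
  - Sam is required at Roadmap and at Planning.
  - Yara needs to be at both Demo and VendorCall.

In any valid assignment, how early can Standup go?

1pm

Downstream work caps Standup at 2pm.
Standup at 1pm is achievable: Hiring=2pm; Roadmap=3pm; VendorCall=2pm; Planning=1pm; Demo=1pm; Onboarding=3pm; Standup=1pm.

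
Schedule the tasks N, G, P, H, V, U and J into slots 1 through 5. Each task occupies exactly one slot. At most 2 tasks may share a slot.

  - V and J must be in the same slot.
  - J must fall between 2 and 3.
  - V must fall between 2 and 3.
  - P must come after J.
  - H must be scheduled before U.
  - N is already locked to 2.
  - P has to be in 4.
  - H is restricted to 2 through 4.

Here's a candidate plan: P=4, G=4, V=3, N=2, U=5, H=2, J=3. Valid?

V must fall between 2 and 3 — holds.
At most 2 tasks may share a slot — holds.
V and J must be in the same slot — holds.
H must be scheduled before U — holds.
J must fall between 2 and 3 — holds.
P has to be in 4 — holds.
P must come after J — holds.
H is restricted to 2 through 4 — holds.
N is already locked to 2 — holds.

Valid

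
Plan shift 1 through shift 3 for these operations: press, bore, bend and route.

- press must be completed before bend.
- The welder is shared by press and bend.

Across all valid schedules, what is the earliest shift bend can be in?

Precedence pushes bend to at least shift 2.
bend at shift 2 is achievable: bore -> shift 1; route -> shift 1; bend -> shift 2; press -> shift 1.

shift 2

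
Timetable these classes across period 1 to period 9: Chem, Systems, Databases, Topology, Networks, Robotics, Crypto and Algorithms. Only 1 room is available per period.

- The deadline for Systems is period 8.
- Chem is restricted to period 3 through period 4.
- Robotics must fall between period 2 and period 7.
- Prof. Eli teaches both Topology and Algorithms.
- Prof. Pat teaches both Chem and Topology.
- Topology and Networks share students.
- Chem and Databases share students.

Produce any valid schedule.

Systems=period 1, Algorithms=period 8, Chem=period 3, Robotics=period 2, Topology=period 5, Networks=period 6, Databases=period 4, Crypto=period 7

Checking: Chem(period 3) != Databases(period 4); Topology(period 5) != Algorithms(period 8); Chem(period 3) != Topology(period 5); Topology(period 5) != Networks(period 6); Systems=period 1 in [period 1,period 8]; Chem=period 3 in [period 3,period 4]; Robotics=period 2 in [period 2,period 7]; max 1 per period (cap 1).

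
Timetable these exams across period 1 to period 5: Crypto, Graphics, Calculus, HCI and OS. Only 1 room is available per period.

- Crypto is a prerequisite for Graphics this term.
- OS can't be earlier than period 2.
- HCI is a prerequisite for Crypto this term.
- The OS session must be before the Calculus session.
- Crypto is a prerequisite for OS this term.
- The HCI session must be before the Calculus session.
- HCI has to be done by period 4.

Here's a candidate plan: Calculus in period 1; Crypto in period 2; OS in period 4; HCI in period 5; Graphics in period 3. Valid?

The HCI session must be before the Calculus session — violated.
Crypto is a prerequisite for OS this term — holds.
HCI is a prerequisite for Crypto this term — violated.
The OS session must be before the Calculus session — violated.
Crypto is a prerequisite for Graphics this term — holds.
HCI has to be done by period 4 — violated.
Only 1 room is available per period — holds.
OS can't be earlier than period 2 — holds.

No. The HCI session must be before the Calculus session is not satisfied.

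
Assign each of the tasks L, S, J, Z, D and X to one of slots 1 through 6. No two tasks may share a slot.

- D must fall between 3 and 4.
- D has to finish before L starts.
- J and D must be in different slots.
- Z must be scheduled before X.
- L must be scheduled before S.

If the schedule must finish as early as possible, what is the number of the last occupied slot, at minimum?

The precedence chain requires at least 3 distinct slots.
With at most 1 per slot and 6 tasks, at least 6 slots are needed.
Propagating the time windows through the other constraints, S can't land before 5, so the schedule must run through at least slot 5.
6 works (last occupied slot: 6): for example J -> 6; X -> 2; L -> 4; D -> 3; S -> 5; Z -> 1.

6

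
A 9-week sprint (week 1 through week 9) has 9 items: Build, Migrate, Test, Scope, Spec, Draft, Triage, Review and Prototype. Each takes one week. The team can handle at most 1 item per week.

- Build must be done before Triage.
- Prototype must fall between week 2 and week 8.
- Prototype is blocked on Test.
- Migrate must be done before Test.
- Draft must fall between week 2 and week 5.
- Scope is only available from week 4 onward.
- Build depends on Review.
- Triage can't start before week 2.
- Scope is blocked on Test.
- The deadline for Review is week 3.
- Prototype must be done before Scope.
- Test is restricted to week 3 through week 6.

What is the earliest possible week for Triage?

week 3

Triage is available from week 2; precedence pushes Triage to at least week 3.
Triage at week 3 is achievable: Migrate=week 5; Test=week 6; Review=week 1; Build=week 2; Prototype=week 7; Spec=week 9; Triage=week 3; Draft=week 4; Scope=week 8.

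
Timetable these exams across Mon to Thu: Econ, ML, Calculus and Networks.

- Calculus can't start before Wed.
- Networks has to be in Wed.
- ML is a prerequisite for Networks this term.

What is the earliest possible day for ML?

Mon

Downstream work caps ML at Tue.
ML at Mon is achievable: Econ -> Mon; ML -> Mon; Networks -> Wed; Calculus -> Wed.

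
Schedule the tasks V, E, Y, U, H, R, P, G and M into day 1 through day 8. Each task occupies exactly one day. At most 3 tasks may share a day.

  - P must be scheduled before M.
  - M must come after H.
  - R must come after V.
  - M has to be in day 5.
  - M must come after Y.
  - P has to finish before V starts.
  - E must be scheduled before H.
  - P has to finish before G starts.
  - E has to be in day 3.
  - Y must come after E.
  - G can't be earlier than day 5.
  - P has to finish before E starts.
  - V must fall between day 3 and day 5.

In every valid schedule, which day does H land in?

day 4

E is fixed at day 3 and must come before H, so H is at least day 4.
M is fixed at day 5 and must come after H, so H is at most day 4.
So H must be day 4.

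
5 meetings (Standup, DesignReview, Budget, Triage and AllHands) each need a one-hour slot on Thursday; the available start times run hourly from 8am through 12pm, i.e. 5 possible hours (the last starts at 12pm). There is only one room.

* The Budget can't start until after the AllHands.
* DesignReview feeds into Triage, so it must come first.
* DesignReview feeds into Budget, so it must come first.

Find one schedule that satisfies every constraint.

Standup in 12pm, Triage in 11am, DesignReview in 8am, AllHands in 9am, Budget in 10am

Checking: DesignReview(8am) before Triage(11am); AllHands(9am) before Budget(10am); DesignReview(8am) before Budget(10am); max 1 per hour (cap 1).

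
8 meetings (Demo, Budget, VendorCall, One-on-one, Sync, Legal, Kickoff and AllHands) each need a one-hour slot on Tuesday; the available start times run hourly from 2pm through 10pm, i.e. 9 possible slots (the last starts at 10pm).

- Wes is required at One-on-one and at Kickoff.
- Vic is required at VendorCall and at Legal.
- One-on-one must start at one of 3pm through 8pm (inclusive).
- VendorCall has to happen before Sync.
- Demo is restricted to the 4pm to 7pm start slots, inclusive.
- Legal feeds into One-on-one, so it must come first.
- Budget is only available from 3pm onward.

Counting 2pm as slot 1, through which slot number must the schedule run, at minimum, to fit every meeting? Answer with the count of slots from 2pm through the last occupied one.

3

The precedence chain requires at least 2 distinct slots.
Demo can't be placed before 4pm — that is slot 3 counting from 2pm — so the schedule must run through at least 3 slots.
3 works (last occupied slot: 4pm): for example One-on-one in 3pm; Demo in 4pm; Budget in 3pm; Legal in 2pm; VendorCall in 3pm; Sync in 4pm; Kickoff in 2pm; AllHands in 2pm.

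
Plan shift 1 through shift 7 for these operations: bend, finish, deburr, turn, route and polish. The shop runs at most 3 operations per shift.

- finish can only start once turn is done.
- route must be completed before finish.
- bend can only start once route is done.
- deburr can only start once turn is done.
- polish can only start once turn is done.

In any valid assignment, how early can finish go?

shift 2

Precedence pushes finish to at least shift 2.
finish at shift 2 is achievable: route=shift 1; finish=shift 2; bend=shift 2; turn=shift 1; polish=shift 3; deburr=shift 2.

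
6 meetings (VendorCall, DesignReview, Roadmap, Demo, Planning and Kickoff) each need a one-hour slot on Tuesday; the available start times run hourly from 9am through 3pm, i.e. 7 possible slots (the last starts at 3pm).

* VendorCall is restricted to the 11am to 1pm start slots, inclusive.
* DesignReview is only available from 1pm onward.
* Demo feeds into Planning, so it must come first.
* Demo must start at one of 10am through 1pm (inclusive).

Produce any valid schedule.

Roadmap=9am, Demo=10am, Planning=11am, Kickoff=9am, DesignReview=1pm, VendorCall=11am

Checking: Demo(10am) before Planning(11am); DesignReview=1pm in [1pm,3pm]; Demo=10am in [10am,1pm]; VendorCall=11am in [11am,1pm].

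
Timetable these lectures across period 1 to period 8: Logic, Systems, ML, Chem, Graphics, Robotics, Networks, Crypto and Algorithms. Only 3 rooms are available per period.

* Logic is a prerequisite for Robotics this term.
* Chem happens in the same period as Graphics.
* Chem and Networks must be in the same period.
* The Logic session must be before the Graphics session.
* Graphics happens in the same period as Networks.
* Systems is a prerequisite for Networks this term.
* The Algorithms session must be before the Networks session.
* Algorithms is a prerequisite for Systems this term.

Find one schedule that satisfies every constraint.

ML=period 1, Graphics=period 3, Networks=period 3, Systems=period 2, Chem=period 3, Robotics=period 2, Algorithms=period 1, Crypto=period 2, Logic=period 1

Checking: Logic(period 1) before Graphics(period 3); Algorithms(period 1) before Systems(period 2); Logic(period 1) before Robotics(period 2); Systems(period 2) before Networks(period 3); Algorithms(period 1) before Networks(period 3); Chem = Graphics = period 3; Chem = Networks = period 3; Graphics = Networks = period 3; max 3 per period (cap 3).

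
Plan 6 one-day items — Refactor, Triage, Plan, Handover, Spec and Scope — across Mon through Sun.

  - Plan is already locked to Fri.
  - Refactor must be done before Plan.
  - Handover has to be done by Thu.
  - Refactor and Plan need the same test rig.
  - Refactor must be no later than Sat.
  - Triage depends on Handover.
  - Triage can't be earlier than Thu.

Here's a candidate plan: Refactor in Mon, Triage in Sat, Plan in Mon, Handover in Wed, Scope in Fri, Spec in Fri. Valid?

Handover has to be done by Thu — holds.
Refactor and Plan need the same test rig — violated.
Triage can't be earlier than Thu — holds.
Plan is already locked to Fri — violated.
Refactor must be no later than Sat — holds.
Refactor must be done before Plan — violated.
Triage depends on Handover — holds.

No — it violates: Refactor and Plan need the same test rig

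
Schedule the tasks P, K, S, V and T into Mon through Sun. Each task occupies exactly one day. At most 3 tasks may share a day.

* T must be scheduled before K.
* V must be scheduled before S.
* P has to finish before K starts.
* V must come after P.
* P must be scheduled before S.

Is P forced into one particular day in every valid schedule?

No

P can be Mon (e.g. P -> Mon; K -> Tue; S -> Wed; T -> Mon; V -> Tue) or Tue (e.g. P in Tue, V in Wed, T in Mon, S in Thu, K in Wed).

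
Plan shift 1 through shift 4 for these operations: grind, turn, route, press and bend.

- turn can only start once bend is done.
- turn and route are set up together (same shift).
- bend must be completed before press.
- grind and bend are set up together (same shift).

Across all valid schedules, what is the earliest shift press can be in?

shift 2

Precedence pushes press to at least shift 2.
press at shift 2 is achievable: bend -> shift 1, press -> shift 2, turn -> shift 2, grind -> shift 1, route -> shift 2.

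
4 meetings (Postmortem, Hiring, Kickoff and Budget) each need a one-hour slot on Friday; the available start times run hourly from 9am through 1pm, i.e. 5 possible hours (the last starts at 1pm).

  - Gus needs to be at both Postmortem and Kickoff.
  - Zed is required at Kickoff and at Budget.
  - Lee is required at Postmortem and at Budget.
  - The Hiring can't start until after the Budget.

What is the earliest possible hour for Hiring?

10am

Precedence pushes Hiring to at least 10am.
Hiring at 10am is achievable: Postmortem in 10am, Hiring in 10am, Kickoff in 11am, Budget in 9am.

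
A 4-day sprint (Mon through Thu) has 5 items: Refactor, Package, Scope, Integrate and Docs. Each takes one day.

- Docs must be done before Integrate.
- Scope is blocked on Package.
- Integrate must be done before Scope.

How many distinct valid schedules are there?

Splitting on Refactor: it can be Mon (11), Tue (11), Wed (11), Thu (11). Listing each branch's schedules as (Package, Scope, Integrate, Docs):
Refactor=Mon: (Mon,Wed,Tue,Mon) (Mon,Thu,Tue,Mon) (Mon,Thu,Wed,Mon) (Mon,Thu,Wed,Tue) (Tue,Wed,Tue,Mon) (Tue,Thu,Tue,Mon) (Tue,Thu,Wed,Mon) (Tue,Thu,Wed,Tue) (Wed,Thu,Tue,Mon) (Wed,Thu,Wed,Mon) (Wed,Thu,Wed,Tue) — 11.
Refactor=Tue: (Mon,Wed,Tue,Mon) (Mon,Thu,Tue,Mon) (Mon,Thu,Wed,Mon) (Mon,Thu,Wed,Tue) (Tue,Wed,Tue,Mon) (Tue,Thu,Tue,Mon) (Tue,Thu,Wed,Mon) (Tue,Thu,Wed,Tue) (Wed,Thu,Tue,Mon) (Wed,Thu,Wed,Mon) (Wed,Thu,Wed,Tue) — 11.
Refactor=Wed: (Mon,Wed,Tue,Mon) (Mon,Thu,Tue,Mon) (Mon,Thu,Wed,Mon) (Mon,Thu,Wed,Tue) (Tue,Wed,Tue,Mon) (Tue,Thu,Tue,Mon) (Tue,Thu,Wed,Mon) (Tue,Thu,Wed,Tue) (Wed,Thu,Tue,Mon) (Wed,Thu,Wed,Mon) (Wed,Thu,Wed,Tue) — 11.
Refactor=Thu: (Mon,Wed,Tue,Mon) (Mon,Thu,Tue,Mon) (Mon,Thu,Wed,Mon) (Mon,Thu,Wed,Tue) (Tue,Wed,Tue,Mon) (Tue,Thu,Tue,Mon) (Tue,Thu,Wed,Mon) (Tue,Thu,Wed,Tue) (Wed,Thu,Tue,Mon) (Wed,Thu,Wed,Mon) (Wed,Thu,Wed,Tue) — 11.
Summing: 11 + 11 + 11 + 11 = 44.

44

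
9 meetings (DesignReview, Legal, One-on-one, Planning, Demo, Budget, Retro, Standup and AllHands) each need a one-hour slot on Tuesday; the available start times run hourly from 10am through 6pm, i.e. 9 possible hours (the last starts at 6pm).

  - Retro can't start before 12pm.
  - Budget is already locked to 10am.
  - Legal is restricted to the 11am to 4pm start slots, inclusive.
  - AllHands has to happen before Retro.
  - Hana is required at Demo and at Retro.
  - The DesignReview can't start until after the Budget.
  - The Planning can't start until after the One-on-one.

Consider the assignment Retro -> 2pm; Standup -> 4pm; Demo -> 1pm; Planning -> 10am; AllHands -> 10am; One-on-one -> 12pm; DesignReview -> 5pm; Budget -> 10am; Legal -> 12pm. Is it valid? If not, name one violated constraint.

Invalid. The Planning can't start until after the One-on-one.

Budget is already locked to 10am — holds.
The Planning can't start until after the One-on-one — violated.
Hana is required at Demo and at Retro — holds.
Retro can't start before 12pm — holds.
Legal is restricted to the 11am to 4pm start slots, inclusive — holds.
AllHands has to happen before Retro — holds.
The DesignReview can't start until after the Budget — holds.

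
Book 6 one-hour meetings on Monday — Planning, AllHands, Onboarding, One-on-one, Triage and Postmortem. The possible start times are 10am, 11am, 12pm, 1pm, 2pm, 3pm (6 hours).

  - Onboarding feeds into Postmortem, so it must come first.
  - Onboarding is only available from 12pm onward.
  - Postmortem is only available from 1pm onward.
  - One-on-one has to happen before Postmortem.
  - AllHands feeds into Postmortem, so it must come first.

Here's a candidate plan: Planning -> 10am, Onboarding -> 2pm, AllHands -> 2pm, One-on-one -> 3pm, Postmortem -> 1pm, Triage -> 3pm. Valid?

Onboarding feeds into Postmortem, so it must come first — violated.
Postmortem is only available from 1pm onward — holds.
Onboarding is only available from 12pm onward — holds.
AllHands feeds into Postmortem, so it must come first — violated.
One-on-one has to happen before Postmortem — violated.

No — it violates: One-on-one has to happen before Postmortem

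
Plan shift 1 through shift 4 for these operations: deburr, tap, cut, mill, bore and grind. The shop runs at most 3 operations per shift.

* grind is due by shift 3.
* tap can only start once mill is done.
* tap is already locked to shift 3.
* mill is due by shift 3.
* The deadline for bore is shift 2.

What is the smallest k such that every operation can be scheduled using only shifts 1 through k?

The precedence chain requires at least 2 distinct shifts.
With at most 3 per shift and 6 operations, at least 2 shifts are needed.
tap can't be placed before shift 3, so the schedule must run through at least shift 3.
3 works (last occupied shift: shift 3): for example grind -> shift 2; tap -> shift 3; deburr -> shift 1; bore -> shift 1; mill -> shift 1; cut -> shift 2.

3 shifts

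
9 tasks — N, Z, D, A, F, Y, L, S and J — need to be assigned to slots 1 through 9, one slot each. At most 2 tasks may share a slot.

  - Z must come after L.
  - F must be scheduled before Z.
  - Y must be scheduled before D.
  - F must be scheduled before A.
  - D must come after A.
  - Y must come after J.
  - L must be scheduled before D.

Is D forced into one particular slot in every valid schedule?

No

D can be 4 (e.g. F in 1; Z in 2; D in 4; N in 4; S in 5; Y in 3; L in 1; A in 3; J in 2) or 5 (e.g. J=3, L=1, S=4, F=1, Z=2, N=3, D=5, A=2, Y=4).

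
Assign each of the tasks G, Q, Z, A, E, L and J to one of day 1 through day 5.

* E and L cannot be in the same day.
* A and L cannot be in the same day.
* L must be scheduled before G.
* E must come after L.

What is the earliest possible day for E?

Precedence pushes E to at least day 2.
E at day 2 is achievable: Q -> day 1, G -> day 2, Z -> day 1, J -> day 1, E -> day 2, L -> day 1, A -> day 2.

day 2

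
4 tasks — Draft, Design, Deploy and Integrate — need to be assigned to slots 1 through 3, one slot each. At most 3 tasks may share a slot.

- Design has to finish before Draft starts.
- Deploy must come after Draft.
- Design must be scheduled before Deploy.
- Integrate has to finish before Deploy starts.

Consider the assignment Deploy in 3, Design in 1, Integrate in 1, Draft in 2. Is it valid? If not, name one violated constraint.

Design must be scheduled before Deploy — holds.
Integrate has to finish before Deploy starts — holds.
Deploy must come after Draft — holds.
At most 3 tasks may share a slot — holds.
Design has to finish before Draft starts — holds.

Yes, all constraints hold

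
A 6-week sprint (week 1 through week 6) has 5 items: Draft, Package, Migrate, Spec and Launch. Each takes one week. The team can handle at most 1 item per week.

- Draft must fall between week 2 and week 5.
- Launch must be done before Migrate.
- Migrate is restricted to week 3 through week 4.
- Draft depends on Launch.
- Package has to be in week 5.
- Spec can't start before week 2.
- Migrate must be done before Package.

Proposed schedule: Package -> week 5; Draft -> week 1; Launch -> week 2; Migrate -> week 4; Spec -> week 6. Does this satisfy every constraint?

Invalid. Draft depends on Launch.

Draft depends on Launch — violated.
Migrate is restricted to week 3 through week 4 — holds.
Package has to be in week 5 — holds.
Draft must fall between week 2 and week 5 — violated.
The team can handle at most 1 item per week — holds.
Spec can't start before week 2 — holds.
Migrate must be done before Package — holds.
Launch must be done before Migrate — holds.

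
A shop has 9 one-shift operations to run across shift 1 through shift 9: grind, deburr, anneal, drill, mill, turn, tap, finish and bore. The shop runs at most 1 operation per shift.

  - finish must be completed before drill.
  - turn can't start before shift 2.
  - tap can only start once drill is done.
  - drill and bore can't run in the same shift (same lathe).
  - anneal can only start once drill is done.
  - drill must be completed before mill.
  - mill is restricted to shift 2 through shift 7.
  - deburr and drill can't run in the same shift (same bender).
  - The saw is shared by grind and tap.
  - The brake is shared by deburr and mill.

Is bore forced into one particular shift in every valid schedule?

bore can be shift 1 (e.g. anneal -> shift 6; drill -> shift 3; mill -> shift 4; grind -> shift 8; finish -> shift 2; tap -> shift 7; turn -> shift 5; deburr -> shift 9; bore -> shift 1) or shift 2 (e.g. deburr=shift 9, mill=shift 4, grind=shift 8, bore=shift 2, tap=shift 7, finish=shift 1, drill=shift 3, anneal=shift 6, turn=shift 5).

No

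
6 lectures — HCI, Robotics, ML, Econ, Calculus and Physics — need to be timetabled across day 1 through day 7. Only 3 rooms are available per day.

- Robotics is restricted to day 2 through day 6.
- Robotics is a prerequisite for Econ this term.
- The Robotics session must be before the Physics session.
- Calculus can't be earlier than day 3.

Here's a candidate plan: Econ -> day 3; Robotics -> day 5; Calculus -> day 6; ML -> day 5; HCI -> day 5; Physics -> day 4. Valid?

Calculus can't be earlier than day 3 — holds.
Robotics is a prerequisite for Econ this term — violated.
Only 3 rooms are available per day — holds.
The Robotics session must be before the Physics session — violated.
Robotics is restricted to day 2 through day 6 — holds.

Invalid. Robotics is a prerequisite for Econ this term.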